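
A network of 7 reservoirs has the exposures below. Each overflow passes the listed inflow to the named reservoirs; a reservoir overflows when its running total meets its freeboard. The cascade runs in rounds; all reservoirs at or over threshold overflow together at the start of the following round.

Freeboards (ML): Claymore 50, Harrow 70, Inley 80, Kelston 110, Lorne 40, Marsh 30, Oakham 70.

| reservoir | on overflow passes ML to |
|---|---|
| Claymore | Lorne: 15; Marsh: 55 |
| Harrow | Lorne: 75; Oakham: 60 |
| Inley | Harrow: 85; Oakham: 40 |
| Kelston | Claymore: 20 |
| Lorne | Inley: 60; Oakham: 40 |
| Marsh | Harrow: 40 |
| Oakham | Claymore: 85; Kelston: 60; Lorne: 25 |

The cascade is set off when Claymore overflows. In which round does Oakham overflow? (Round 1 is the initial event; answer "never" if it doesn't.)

never

Round 1 — Claymore overflows (initial).
  Lorne: +15 → 15 < 40
  Marsh: +55 → 55 ≥ 30
Round 2 — Marsh overflows.
  Harrow: +40 → 40 < 70
No further overflows.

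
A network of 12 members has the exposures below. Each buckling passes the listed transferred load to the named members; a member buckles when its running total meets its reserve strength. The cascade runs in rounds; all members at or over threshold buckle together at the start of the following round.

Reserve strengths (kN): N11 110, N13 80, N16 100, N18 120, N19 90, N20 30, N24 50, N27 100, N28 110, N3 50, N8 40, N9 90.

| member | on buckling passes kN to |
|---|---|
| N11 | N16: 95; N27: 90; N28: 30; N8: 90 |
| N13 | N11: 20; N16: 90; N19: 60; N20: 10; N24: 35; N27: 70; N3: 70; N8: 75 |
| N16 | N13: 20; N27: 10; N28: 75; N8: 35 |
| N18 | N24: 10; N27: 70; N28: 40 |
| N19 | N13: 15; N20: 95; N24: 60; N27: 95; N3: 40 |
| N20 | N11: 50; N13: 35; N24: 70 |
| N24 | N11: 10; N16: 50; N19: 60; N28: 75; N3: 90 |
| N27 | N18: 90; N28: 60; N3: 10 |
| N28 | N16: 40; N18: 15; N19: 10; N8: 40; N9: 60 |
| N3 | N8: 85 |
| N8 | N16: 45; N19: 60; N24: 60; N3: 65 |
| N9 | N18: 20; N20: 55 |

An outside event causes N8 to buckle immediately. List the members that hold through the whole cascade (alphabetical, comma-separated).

Round 1 — N8 buckles (initial).
  N16: +45 → 45 < 100
  N19: +60 → 60 < 90
  N24: +60 → 60 ≥ 50
  N3: +65 → 65 ≥ 50
Round 2 — N24, N3 buckle.
  N11: +10 → 10 < 110
  N16: +50 → 95 < 100
  N19: +60 → 120 ≥ 90
  N28: +75 → 75 < 110
Round 3 — N19 buckles.
  N13: +15 → 15 < 80
  N20: +95 → 95 ≥ 30
  N27: +95 → 95 < 100
Round 4 — N20 buckles.
  N11: +50 → 60 < 110
  N13: +35 → 50 < 80
No further bucklings.

N11, N13, N16, N18, N27, N28, N9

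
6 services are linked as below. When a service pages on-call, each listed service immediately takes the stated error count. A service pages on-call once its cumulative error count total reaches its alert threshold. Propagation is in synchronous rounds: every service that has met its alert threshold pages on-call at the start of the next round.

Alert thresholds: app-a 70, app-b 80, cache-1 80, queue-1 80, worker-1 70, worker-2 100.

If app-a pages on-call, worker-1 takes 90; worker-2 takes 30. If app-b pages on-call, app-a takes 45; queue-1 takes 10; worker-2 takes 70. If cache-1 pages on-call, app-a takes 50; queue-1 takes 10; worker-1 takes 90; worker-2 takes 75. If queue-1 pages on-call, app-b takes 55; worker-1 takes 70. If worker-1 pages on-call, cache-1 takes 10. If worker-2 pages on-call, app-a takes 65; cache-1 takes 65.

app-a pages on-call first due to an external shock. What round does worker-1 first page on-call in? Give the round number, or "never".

Round 1 — app-a pages on-call (initial).
  worker-1: +90 → 90 ≥ 70
  worker-2: +30 → 30 < 100
Round 2 — worker-1 pages on-call.
  cache-1: +10 → 10 < 80
No further pages.

2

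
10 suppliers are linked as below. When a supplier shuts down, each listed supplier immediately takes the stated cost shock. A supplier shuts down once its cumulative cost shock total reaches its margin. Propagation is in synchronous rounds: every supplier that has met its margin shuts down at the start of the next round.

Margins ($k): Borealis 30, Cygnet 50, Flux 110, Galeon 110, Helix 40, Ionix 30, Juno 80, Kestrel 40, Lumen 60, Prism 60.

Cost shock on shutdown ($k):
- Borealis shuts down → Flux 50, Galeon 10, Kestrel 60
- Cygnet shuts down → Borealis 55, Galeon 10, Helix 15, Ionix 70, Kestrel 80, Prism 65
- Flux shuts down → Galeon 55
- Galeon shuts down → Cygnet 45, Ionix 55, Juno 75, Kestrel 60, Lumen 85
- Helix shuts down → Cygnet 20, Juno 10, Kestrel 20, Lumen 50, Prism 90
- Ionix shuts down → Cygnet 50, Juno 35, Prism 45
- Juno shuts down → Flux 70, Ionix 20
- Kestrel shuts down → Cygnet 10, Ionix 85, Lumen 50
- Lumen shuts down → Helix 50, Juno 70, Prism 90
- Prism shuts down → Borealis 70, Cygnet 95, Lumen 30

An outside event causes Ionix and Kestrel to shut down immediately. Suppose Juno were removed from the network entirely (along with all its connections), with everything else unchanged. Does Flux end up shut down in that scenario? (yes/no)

no

With Juno removed:
Round 1 — Ionix, Kestrel shut down (initial).
  Cygnet: +50+10 → 60 ≥ 50
  Lumen: +50 → 50 < 60
  Prism: +45 → 45 < 60
Round 2 — Cygnet shuts down.
  Borealis: +55 → 55 ≥ 30
  Galeon: +10 → 10 < 110
  Helix: +15 → 15 < 40
  Prism: +65 → 110 ≥ 60
Round 3 — Borealis, Prism shut down.
  Flux: +50 → 50 < 110
  Galeon: +10 → 20 < 110
  Lumen: +30 → 80 ≥ 60
Round 4 — Lumen shuts down.
  Helix: +50 → 65 ≥ 40
Round 5 — Helix shuts down.
No further shutdowns.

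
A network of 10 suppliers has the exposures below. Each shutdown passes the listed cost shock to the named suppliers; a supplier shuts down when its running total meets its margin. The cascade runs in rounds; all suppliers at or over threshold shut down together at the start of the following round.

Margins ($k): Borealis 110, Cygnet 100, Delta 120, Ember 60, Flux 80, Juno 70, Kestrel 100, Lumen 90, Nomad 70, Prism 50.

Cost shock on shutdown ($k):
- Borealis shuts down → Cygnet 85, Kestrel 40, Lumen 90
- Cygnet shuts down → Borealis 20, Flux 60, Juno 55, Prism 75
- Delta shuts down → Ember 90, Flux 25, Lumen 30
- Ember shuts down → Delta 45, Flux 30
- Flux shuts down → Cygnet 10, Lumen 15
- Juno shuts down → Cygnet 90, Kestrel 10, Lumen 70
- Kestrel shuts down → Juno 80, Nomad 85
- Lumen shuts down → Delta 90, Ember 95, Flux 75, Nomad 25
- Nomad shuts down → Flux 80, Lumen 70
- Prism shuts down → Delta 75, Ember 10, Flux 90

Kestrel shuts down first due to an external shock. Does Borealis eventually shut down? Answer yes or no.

Round 1 — Kestrel shuts down (initial).
  Juno: +80 → 80 ≥ 70
  Nomad: +85 → 85 ≥ 70
Round 2 — Juno, Nomad shut down.
  Cygnet: +90 → 90 < 100
  Flux: +80 → 80 ≥ 80
  Lumen: +70+70 → 140 ≥ 90
Round 3 — Flux, Lumen shut down.
  Cygnet: +10 → 100 ≥ 100
  Delta: +90 → 90 < 120
  Ember: +95 → 95 ≥ 60
Round 4 — Cygnet, Ember shut down.
  Borealis: +20 → 20 < 110
  Delta: +45 → 135 ≥ 120
  Prism: +75 → 75 ≥ 50
Round 5 — Delta, Prism shut down.
No further shutdowns.

no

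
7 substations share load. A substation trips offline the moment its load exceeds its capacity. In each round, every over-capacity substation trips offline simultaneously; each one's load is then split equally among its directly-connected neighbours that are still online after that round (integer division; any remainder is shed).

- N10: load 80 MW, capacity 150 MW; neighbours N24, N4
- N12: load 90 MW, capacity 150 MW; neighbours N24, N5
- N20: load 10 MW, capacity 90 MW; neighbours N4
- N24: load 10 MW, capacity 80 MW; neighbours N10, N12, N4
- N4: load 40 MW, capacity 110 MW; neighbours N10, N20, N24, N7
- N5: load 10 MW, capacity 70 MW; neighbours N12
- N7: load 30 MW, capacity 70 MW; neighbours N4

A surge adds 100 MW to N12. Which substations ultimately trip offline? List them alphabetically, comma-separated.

Round 1 — N12 at 190 > 150. N12 trips offline.
  N12 sheds 190 MW to N24, N5: 95 each.
    N24: 10+95 = 105 > 80
    N5: 10+95 = 105 > 70
Round 2 — N24, N5 trip offline.
  N24 sheds 105 MW to N10, N4: 52 each (1 lost).
    N10: 80+52 = 132 ≤ 150
    N4: 40+52 = 92 ≤ 110
  N5 sheds 105 MW: no online neighbours, lost.
No further trips.

N12, N24, N5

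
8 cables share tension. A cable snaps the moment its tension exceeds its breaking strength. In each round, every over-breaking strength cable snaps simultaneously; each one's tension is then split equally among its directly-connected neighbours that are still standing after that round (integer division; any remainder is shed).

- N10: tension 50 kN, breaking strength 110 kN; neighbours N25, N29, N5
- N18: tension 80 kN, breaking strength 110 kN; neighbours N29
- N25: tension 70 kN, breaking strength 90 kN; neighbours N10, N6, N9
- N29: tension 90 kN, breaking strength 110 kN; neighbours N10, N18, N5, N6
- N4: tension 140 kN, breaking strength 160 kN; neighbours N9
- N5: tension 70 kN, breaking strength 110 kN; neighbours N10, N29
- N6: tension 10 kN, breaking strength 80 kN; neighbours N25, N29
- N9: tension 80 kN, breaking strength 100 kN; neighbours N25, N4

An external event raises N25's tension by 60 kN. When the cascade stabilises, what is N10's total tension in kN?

93

Round 1 — N25 at 130 > 90. N25 snaps.
  N25 sheds 130 kN to N10, N6, N9: 43 each (1 lost).
    N10: 50+43 = 93 ≤ 110
    N6: 10+43 = 53 ≤ 80
    N9: 80+43 = 123 > 100
Round 2 — N9 snaps.
  N9 sheds 123 kN to N4: 123 each.
    N4: 140+123 = 263 > 160
Round 3 — N4 snaps.
  N4 sheds 263 kN: no online neighbours, lost.
No further breaks.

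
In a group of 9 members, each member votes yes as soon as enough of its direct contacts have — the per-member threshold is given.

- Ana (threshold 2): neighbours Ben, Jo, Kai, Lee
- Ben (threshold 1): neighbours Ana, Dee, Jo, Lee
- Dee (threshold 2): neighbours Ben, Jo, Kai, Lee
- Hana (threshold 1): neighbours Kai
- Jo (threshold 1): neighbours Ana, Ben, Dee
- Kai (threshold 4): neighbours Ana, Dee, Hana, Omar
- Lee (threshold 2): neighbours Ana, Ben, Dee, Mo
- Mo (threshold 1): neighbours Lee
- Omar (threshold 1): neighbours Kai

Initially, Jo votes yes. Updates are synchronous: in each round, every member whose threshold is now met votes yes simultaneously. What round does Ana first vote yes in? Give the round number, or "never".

Round 1 — Jo votes yes (initial).
Round 2 — checking thresholds:
  Ana: 1 of 4 neighbours < 2, holds.
  Ben: 1 of 4 neighbours ≥ 1, votes yes.
  Dee: 1 of 4 neighbours < 2, holds.
Round 3 — checking thresholds:
  Ana: 2 of 4 neighbours ≥ 2, votes yes.
  Dee: 2 of 4 neighbours ≥ 2, votes yes.
  Lee: 1 of 4 neighbours < 2, holds.
Round 4 — checking thresholds:
  Kai: 2 of 4 neighbours < 4, holds.
  Lee: 3 of 4 neighbours ≥ 2, votes yes.
Round 5 — checking thresholds:
  Kai: 2 of 4 neighbours < 4, holds.
  Mo: 1 of 1 neighbours ≥ 1, votes yes.
Round 6 — no new yes votes; cascade stops.

3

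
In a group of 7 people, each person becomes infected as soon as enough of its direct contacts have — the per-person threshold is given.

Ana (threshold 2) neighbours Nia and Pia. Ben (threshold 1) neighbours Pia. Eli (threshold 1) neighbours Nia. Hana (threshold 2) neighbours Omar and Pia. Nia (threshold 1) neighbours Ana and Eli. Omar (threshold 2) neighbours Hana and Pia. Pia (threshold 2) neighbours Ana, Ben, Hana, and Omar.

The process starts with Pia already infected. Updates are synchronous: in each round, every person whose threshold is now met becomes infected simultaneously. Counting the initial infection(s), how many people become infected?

2

Round 1 — Pia becomes infected (initial).
Round 2 — checking thresholds:
  Ana: 1 of 2 neighbours < 2, below threshold.
  Ben: 1 of 1 neighbours ≥ 1, becomes infected.
  Hana: 1 of 2 neighbours < 2, below threshold.
  Omar: 1 of 2 neighbours < 2, below threshold.
Round 3 — no new infections; cascade stops.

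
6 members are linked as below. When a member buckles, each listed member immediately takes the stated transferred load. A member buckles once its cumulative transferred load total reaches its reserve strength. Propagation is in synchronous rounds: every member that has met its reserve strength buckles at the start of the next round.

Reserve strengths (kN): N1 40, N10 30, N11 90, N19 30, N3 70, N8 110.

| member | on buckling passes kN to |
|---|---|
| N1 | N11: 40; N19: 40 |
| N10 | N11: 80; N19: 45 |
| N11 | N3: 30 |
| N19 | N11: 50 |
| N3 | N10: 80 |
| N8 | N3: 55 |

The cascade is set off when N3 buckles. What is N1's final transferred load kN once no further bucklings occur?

Round 1 — N3 buckles (initial).
  N10: +80 → 80 ≥ 30
Round 2 — N10 buckles.
  N11: +80 → 80 < 90
  N19: +45 → 45 ≥ 30
Round 3 — N19 buckles.
  N11: +50 → 130 ≥ 90
Round 4 — N11 buckles.
No further bucklings.

0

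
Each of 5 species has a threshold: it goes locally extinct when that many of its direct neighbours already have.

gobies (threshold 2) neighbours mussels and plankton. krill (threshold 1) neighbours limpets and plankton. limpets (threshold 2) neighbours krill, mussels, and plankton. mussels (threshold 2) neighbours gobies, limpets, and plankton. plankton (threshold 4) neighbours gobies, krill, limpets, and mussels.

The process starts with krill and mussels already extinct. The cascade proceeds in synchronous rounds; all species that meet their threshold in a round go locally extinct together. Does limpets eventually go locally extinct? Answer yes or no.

yes

Round 1 — krill, mussels go locally extinct (initial).
Round 2 — checking thresholds:
  gobies: 1 of 2 neighbours < 2, below threshold.
  limpets: 2 of 3 neighbours ≥ 2, goes locally extinct.
  plankton: 2 of 4 neighbours < 4, below threshold.
Round 3 — no new extinctions; cascade stops.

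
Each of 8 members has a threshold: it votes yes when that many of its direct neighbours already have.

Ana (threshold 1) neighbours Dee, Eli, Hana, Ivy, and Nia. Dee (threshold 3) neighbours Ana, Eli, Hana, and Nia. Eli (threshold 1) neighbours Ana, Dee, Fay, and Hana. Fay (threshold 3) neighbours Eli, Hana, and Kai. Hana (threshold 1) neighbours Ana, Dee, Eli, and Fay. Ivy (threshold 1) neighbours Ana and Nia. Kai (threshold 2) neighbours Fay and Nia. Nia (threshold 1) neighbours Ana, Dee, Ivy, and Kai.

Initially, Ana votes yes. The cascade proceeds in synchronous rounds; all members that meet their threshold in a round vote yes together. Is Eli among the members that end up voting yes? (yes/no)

yes

Round 1 — Ana votes yes (initial).
Round 2 — checking thresholds:
  Dee: 1 of 4 neighbours < 3, below threshold.
  Eli: 1 of 4 neighbours ≥ 1, votes yes.
  Hana: 1 of 4 neighbours ≥ 1, votes yes.
  Ivy: 1 of 2 neighbours ≥ 1, votes yes.
  Nia: 1 of 4 neighbours ≥ 1, votes yes.
Round 3 — checking thresholds:
  Dee: 4 of 4 neighbours ≥ 3, votes yes.
  Fay: 2 of 3 neighbours < 3, below threshold.
  Kai: 1 of 2 neighbours < 2, below threshold.
Round 4 — no new yes votes; cascade stops.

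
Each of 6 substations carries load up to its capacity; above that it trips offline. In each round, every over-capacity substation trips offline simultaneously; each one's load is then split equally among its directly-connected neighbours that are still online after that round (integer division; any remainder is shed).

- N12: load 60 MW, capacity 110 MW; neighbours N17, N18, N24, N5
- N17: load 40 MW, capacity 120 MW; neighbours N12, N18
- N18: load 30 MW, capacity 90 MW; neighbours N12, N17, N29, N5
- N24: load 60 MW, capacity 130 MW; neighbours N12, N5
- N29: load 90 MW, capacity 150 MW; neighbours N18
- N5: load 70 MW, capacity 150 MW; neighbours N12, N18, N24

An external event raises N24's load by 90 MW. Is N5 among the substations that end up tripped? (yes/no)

yes

Round 1 — N24 at 150 > 130. N24 trips offline.
  N24 sheds 150 MW to N12, N5: 75 each.
    N12: 60+75 = 135 > 110
    N5: 70+75 = 145 ≤ 150
Round 2 — N12 trips offline.
  N12 sheds 135 MW to N17, N18, N5: 45 each.
    N17: 40+45 = 85 ≤ 120
    N18: 30+45 = 75 ≤ 90
    N5: 145+45 = 190 > 150
Round 3 — N5 trips offline.
  N5 sheds 190 MW to N18: 190 each.
    N18: 75+190 = 265 > 90
Round 4 — N18 trips offline.
  N18 sheds 265 MW to N17, N29: 132 each (1 lost).
    N17: 85+132 = 217 > 120
    N29: 90+132 = 222 > 150
Round 5 — N17, N29 trip offline.
  N17 sheds 217 MW: no online neighbours, lost.
  N29 sheds 222 MW: no online neighbours, lost.
No further trips.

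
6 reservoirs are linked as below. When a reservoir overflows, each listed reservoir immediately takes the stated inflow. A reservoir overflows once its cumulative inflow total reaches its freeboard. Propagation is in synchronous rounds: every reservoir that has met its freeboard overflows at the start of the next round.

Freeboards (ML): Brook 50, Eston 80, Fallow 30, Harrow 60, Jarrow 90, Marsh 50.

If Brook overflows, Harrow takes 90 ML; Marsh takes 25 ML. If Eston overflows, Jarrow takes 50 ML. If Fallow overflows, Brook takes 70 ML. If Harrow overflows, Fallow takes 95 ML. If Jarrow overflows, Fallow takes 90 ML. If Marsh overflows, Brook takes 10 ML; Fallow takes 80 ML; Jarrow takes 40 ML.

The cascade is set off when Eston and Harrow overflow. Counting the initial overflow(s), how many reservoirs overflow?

4

Round 1 — Eston, Harrow overflow (initial).
  Fallow: +95 → 95 ≥ 30
  Jarrow: +50 → 50 < 90
Round 2 — Fallow overflows.
  Brook: +70 → 70 ≥ 50
Round 3 — Brook overflows.
  Marsh: +25 → 25 < 50
No further overflows.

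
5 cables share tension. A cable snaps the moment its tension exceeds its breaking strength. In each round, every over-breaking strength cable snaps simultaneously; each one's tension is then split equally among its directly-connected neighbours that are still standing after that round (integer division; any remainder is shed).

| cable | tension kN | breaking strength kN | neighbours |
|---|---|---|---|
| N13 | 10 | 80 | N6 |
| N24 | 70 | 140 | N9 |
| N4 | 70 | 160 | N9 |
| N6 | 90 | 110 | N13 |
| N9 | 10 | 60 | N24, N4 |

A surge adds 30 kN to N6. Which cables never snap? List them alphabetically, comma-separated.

N24, N4, N9

Round 1 — N6 at 120 > 110. N6 snaps.
  N6 sheds 120 kN to N13: 120 each.
    N13: 10+120 = 130 > 80
Round 2 — N13 snaps.
  N13 sheds 130 kN: no online neighbours, lost.
No further breaks.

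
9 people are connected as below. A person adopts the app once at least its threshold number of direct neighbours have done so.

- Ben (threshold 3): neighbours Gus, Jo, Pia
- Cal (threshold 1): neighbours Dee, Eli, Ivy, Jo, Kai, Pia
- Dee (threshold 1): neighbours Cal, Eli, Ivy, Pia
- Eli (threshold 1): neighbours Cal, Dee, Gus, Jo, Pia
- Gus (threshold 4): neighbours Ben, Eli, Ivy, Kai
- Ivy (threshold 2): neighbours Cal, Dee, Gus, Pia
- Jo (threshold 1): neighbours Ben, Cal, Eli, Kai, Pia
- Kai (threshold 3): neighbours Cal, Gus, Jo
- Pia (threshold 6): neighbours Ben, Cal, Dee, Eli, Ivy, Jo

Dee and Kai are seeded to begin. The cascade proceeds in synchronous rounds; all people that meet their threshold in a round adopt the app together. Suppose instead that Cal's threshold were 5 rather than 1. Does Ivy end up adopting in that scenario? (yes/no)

With Cal's threshold at 5:
Round 1 — Dee, Kai adopt the app (initial).
Round 2 — checking thresholds:
  Cal: 2 of 6 neighbours < 5, below threshold.
  Eli: 1 of 5 neighbours ≥ 1, adopts the app.
  Gus: 1 of 4 neighbours < 4, below threshold.
  Ivy: 1 of 4 neighbours < 2, below threshold.
  Jo: 1 of 5 neighbours ≥ 1, adopts the app.
  Pia: 1 of 6 neighbours < 6, below threshold.
Round 3 — no new adoptions; cascade stops.

no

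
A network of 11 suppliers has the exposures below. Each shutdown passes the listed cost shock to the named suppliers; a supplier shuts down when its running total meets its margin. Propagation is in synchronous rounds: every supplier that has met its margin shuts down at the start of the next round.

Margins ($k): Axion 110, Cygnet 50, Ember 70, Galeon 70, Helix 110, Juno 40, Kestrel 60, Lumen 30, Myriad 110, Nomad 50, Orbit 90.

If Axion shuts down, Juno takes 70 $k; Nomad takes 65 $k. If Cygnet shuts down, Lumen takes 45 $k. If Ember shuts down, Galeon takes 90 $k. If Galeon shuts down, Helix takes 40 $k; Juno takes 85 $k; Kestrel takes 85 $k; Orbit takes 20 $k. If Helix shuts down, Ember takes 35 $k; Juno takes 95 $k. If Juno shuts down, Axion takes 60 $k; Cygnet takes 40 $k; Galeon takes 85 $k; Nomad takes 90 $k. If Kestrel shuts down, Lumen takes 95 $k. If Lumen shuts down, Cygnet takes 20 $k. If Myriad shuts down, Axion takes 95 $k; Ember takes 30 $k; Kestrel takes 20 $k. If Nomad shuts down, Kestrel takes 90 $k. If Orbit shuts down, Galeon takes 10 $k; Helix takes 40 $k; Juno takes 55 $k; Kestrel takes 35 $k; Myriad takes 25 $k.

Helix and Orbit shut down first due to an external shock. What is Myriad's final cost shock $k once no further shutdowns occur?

25

Round 1 — Helix, Orbit shut down (initial).
  Ember: +35 → 35 < 70
  Galeon: +10 → 10 < 70
  Juno: +95+55 → 150 ≥ 40
  Kestrel: +35 → 35 < 60
  Myriad: +25 → 25 < 110
Round 2 — Juno shuts down.
  Axion: +60 → 60 < 110
  Cygnet: +40 → 40 < 50
  Galeon: +85 → 95 ≥ 70
  Nomad: +90 → 90 ≥ 50
Round 3 — Galeon, Nomad shut down.
  Kestrel: +85+90 → 210 ≥ 60
Round 4 — Kestrel shuts down.
  Lumen: +95 → 95 ≥ 30
Round 5 — Lumen shuts down.
  Cygnet: +20 → 60 ≥ 50
Round 6 — Cygnet shuts down.
No further shutdowns.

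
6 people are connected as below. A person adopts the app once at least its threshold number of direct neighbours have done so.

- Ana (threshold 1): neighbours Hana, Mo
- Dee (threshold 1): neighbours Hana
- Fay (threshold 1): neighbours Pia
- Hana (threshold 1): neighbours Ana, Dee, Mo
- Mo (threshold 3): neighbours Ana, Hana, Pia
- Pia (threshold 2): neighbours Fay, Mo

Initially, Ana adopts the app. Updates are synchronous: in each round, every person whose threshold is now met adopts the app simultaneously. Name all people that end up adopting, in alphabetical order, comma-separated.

Ana, Dee, Hana

Round 1 — Ana adopts the app (initial).
Round 2 — checking thresholds:
  Hana: 1 of 3 neighbours ≥ 1, adopts the app.
  Mo: 1 of 3 neighbours < 3, holds.
Round 3 — checking thresholds:
  Dee: 1 of 1 neighbours ≥ 1, adopts the app.
  Mo: 2 of 3 neighbours < 3, holds.
Round 4 — no new adoptions; cascade stops.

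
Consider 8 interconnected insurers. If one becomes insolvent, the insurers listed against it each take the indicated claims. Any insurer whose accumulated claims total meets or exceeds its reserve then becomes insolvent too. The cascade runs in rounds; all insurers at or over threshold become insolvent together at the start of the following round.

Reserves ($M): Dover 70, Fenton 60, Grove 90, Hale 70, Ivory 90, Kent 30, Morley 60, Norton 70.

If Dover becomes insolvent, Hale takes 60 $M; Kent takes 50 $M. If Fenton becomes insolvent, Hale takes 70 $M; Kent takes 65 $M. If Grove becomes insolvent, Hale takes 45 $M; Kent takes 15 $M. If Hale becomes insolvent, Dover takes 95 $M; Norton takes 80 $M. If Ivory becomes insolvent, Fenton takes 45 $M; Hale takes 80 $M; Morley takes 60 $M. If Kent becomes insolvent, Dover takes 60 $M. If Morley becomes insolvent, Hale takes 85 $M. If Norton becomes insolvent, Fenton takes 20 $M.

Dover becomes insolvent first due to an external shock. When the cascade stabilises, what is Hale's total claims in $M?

60

Round 1 — Dover becomes insolvent (initial).
  Hale: +60 → 60 < 70
  Kent: +50 → 50 ≥ 30
Round 2 — Kent becomes insolvent.
No further insolvencies.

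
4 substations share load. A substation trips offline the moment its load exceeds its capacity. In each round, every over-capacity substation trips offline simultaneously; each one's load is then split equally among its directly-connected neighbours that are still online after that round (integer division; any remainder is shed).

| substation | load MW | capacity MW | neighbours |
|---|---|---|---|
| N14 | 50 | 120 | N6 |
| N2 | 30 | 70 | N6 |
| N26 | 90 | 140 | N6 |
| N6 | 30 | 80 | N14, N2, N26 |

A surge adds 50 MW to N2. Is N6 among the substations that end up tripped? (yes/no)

yes

Round 1 — N2 at 80 > 70. N2 trips offline.
  N2 sheds 80 MW to N6: 80 each.
    N6: 30+80 = 110 > 80
Round 2 — N6 trips offline.
  N6 sheds 110 MW to N14, N26: 55 each.
    N14: 50+55 = 105 ≤ 120
    N26: 90+55 = 145 > 140
Round 3 — N26 trips offline.
  N26 sheds 145 MW: no online neighbours, lost.
No further trips.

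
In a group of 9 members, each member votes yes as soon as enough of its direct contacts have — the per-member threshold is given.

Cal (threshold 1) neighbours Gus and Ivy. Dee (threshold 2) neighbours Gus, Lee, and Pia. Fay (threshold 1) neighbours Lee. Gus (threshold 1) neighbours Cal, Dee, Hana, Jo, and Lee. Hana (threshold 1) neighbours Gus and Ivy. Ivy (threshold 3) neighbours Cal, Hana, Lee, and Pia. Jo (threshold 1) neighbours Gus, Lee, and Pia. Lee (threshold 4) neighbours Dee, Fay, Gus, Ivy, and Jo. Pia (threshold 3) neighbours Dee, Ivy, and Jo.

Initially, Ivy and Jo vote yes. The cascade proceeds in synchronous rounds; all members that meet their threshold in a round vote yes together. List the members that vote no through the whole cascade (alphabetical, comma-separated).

Round 1 — Ivy, Jo vote yes (initial).
Round 2 — checking thresholds:
  Cal: 1 of 2 neighbours ≥ 1, votes yes.
  Gus: 1 of 5 neighbours ≥ 1, votes yes.
  Hana: 1 of 2 neighbours ≥ 1, votes yes.
  Lee: 2 of 5 neighbours < 4, holds.
  Pia: 2 of 3 neighbours < 3, holds.
Round 3 — no new yes votes; cascade stops.

Dee, Fay, Lee, Pia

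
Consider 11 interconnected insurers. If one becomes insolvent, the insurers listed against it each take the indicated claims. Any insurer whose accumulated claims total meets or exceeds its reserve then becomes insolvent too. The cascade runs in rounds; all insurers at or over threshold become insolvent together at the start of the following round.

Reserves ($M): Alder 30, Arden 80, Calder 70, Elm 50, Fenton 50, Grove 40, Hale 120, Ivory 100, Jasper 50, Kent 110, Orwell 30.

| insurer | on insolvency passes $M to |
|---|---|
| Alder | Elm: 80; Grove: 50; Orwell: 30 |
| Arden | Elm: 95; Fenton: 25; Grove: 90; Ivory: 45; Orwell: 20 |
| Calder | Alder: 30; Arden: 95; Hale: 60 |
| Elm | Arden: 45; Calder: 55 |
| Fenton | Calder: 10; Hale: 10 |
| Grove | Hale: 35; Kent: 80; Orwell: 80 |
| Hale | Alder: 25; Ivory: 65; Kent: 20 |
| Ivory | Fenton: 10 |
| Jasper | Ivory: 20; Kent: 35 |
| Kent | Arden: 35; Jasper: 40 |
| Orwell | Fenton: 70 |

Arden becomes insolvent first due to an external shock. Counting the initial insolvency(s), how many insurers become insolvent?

5

Round 1 — Arden becomes insolvent (initial).
  Elm: +95 → 95 ≥ 50
  Fenton: +25 → 25 < 50
  Grove: +90 → 90 ≥ 40
  Ivory: +45 → 45 < 100
  Orwell: +20 → 20 < 30
Round 2 — Elm, Grove become insolvent.
  Calder: +55 → 55 < 70
  Hale: +35 → 35 < 120
  Kent: +80 → 80 < 110
  Orwell: +80 → 100 ≥ 30
Round 3 — Orwell becomes insolvent.
  Fenton: +70 → 95 ≥ 50
Round 4 — Fenton becomes insolvent.
  Calder: +10 → 65 < 70
  Hale: +10 → 45 < 120
No further insolvencies.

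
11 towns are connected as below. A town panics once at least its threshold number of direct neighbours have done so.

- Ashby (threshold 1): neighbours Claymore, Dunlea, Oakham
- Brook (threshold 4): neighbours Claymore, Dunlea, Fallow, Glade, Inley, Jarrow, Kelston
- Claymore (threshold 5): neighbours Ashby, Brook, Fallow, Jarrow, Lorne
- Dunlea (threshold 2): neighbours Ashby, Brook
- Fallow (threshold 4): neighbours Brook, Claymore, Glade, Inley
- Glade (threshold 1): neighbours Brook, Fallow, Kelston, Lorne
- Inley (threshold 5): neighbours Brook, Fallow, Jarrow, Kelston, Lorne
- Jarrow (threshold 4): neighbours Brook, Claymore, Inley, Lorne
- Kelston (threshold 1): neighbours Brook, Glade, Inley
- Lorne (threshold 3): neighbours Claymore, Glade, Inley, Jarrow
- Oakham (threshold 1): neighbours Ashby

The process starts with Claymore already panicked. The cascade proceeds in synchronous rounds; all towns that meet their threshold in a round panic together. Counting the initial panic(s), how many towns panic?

3

Round 1 — Claymore panics (initial).
Round 2 — checking thresholds:
  Ashby: 1 of 3 neighbours ≥ 1, panics.
  Brook: 1 of 7 neighbours < 4, holds.
  Fallow: 1 of 4 neighbours < 4, holds.
  Jarrow: 1 of 4 neighbours < 4, holds.
  Lorne: 1 of 4 neighbours < 3, holds.
Round 3 — checking thresholds:
  Brook: 1 of 7 neighbours < 4, holds.
  Dunlea: 1 of 2 neighbours < 2, holds.
  Fallow: 1 of 4 neighbours < 4, holds.
  Jarrow: 1 of 4 neighbours < 4, holds.
  Lorne: 1 of 4 neighbours < 3, holds.
  Oakham: 1 of 1 neighbours ≥ 1, panics.
Round 4 — no new panics; cascade stops.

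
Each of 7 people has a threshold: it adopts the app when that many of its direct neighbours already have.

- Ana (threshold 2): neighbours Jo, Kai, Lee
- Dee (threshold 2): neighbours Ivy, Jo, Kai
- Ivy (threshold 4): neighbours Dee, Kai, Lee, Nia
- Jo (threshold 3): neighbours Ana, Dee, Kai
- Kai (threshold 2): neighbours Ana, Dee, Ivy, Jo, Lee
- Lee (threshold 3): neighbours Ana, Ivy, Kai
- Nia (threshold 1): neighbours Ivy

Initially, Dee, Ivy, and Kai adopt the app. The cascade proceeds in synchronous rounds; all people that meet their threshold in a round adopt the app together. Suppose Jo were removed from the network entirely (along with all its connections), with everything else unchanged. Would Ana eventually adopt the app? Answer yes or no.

no

With Jo removed:
Round 1 — Dee, Ivy, Kai adopt the app (initial).
Round 2 — checking thresholds:
  Ana: 1 of 2 neighbours < 2, below threshold.
  Lee: 2 of 3 neighbours < 3, below threshold.
  Nia: 1 of 1 neighbours ≥ 1, adopts the app.
Round 3 — no new adoptions; cascade stops.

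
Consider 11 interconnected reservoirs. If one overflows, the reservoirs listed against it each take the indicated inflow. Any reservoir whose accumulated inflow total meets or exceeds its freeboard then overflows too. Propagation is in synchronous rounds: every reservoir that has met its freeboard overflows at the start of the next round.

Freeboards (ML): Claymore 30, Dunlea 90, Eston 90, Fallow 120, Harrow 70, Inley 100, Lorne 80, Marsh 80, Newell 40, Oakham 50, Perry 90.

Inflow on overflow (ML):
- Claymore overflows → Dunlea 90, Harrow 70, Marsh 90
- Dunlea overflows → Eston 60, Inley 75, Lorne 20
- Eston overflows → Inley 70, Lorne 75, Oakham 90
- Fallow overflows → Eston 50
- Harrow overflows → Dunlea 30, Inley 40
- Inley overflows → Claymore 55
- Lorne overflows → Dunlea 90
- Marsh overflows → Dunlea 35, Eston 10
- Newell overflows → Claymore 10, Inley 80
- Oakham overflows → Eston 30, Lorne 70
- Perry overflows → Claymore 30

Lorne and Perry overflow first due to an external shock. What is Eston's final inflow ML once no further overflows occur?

70

Round 1 — Lorne, Perry overflow (initial).
  Claymore: +30 → 30 ≥ 30
  Dunlea: +90 → 90 ≥ 90
Round 2 — Claymore, Dunlea overflow.
  Eston: +60 → 60 < 90
  Harrow: +70 → 70 ≥ 70
  Inley: +75 → 75 < 100
  Marsh: +90 → 90 ≥ 80
Round 3 — Harrow, Marsh overflow.
  Eston: +10 → 70 < 90
  Inley: +40 → 115 ≥ 100
Round 4 — Inley overflows.
No further overflows.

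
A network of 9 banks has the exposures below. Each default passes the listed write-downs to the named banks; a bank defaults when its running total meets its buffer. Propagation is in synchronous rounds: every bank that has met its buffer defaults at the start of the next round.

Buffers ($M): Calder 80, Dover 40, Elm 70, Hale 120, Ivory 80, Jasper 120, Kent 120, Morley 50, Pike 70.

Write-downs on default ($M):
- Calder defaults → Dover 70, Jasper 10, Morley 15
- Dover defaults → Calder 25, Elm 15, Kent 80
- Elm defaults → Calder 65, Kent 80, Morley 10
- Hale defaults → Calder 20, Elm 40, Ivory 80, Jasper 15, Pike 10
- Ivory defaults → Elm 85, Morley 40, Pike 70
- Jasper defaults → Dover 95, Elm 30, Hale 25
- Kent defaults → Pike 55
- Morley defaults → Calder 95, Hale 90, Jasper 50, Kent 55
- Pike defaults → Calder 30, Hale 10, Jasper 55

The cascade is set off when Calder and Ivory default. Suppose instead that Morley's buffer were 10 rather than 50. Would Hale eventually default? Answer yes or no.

With Morley's buffer at 10:
Round 1 — Calder, Ivory default (initial).
  Dover: +70 → 70 ≥ 40
  Elm: +85 → 85 ≥ 70
  Jasper: +10 → 10 < 120
  Morley: +15+40 → 55 ≥ 10
  Pike: +70 → 70 ≥ 70
Round 2 — Dover, Elm, Morley, Pike default.
  Hale: +90+10 → 100 < 120
  Jasper: +50+55 → 115 < 120
  Kent: +80+80+55 → 215 ≥ 120
Round 3 — Kent defaults.
No further defaults.

no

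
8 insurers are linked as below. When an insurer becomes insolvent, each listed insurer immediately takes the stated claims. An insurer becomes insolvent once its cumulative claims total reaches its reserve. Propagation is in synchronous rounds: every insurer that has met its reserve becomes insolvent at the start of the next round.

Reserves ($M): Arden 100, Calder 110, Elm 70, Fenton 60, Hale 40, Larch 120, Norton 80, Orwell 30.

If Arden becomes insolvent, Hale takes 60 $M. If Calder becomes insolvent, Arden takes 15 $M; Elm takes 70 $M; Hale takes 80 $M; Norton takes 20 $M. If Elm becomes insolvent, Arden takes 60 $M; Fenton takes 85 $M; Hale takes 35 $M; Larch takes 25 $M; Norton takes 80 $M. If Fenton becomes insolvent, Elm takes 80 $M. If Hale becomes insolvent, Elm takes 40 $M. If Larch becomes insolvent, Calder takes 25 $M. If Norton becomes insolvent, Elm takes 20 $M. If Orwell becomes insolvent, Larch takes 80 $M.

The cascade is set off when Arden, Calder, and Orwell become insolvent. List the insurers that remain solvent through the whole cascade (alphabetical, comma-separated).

Larch

Round 1 — Arden, Calder, Orwell become insolvent (initial).
  Elm: +70 → 70 ≥ 70
  Hale: +60+80 → 140 ≥ 40
  Larch: +80 → 80 < 120
  Norton: +20 → 20 < 80
Round 2 — Elm, Hale become insolvent.
  Fenton: +85 → 85 ≥ 60
  Larch: +25 → 105 < 120
  Norton: +80 → 100 ≥ 80
Round 3 — Fenton, Norton become insolvent.
No further insolvencies.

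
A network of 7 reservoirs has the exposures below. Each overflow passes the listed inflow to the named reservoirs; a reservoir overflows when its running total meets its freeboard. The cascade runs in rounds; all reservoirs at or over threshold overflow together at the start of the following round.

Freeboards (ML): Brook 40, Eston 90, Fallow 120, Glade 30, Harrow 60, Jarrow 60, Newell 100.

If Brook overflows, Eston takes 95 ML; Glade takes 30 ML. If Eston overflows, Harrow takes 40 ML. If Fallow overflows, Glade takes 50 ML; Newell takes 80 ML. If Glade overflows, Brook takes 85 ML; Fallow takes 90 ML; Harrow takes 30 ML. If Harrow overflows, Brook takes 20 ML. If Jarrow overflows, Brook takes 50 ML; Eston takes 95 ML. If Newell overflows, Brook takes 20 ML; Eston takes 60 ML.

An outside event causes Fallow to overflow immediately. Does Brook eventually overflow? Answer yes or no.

Round 1 — Fallow overflows (initial).
  Glade: +50 → 50 ≥ 30
  Newell: +80 → 80 < 100
Round 2 — Glade overflows.
  Brook: +85 → 85 ≥ 40
  Harrow: +30 → 30 < 60
Round 3 — Brook overflows.
  Eston: +95 → 95 ≥ 90
Round 4 — Eston overflows.
  Harrow: +40 → 70 ≥ 60
Round 5 — Harrow overflows.
No further overflows.

yes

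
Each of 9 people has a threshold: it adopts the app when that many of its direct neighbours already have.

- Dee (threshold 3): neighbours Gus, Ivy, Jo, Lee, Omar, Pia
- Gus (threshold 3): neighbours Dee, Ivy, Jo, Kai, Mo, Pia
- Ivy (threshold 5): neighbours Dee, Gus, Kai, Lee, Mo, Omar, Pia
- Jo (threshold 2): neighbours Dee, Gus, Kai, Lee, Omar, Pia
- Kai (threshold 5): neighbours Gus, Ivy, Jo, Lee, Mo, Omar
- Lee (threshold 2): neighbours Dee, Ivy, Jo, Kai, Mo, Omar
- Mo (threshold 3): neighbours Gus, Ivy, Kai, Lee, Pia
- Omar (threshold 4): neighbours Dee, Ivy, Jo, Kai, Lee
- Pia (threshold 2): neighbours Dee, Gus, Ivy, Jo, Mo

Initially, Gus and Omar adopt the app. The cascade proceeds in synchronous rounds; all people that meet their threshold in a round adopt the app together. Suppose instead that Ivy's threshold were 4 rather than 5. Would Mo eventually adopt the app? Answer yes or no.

yes

With Ivy's threshold at 4:
Round 1 — Gus, Omar adopt the app (initial).
Round 2 — checking thresholds:
  Dee: 2 of 6 neighbours < 3, holds.
  Ivy: 2 of 7 neighbours < 4, holds.
  Jo: 2 of 6 neighbours ≥ 2, adopts the app.
  Kai: 2 of 6 neighbours < 5, holds.
  Lee: 1 of 6 neighbours < 2, holds.
  Mo: 1 of 5 neighbours < 3, holds.
  Pia: 1 of 5 neighbours < 2, holds.
Round 3 — checking thresholds:
  Dee: 3 of 6 neighbours ≥ 3, adopts the app.
  Ivy: 2 of 7 neighbours < 4, holds.
  Kai: 3 of 6 neighbours < 5, holds.
  Lee: 2 of 6 neighbours ≥ 2, adopts the app.
  Mo: 1 of 5 neighbours < 3, holds.
  Pia: 2 of 5 neighbours ≥ 2, adopts the app.
Round 4 — checking thresholds:
  Ivy: 5 of 7 neighbours ≥ 4, adopts the app.
  Kai: 4 of 6 neighbours < 5, holds.
  Mo: 3 of 5 neighbours ≥ 3, adopts the app.
Round 5 — checking thresholds:
  Kai: 6 of 6 neighbours ≥ 5, adopts the app.
Round 6 — no new adoptions; cascade stops.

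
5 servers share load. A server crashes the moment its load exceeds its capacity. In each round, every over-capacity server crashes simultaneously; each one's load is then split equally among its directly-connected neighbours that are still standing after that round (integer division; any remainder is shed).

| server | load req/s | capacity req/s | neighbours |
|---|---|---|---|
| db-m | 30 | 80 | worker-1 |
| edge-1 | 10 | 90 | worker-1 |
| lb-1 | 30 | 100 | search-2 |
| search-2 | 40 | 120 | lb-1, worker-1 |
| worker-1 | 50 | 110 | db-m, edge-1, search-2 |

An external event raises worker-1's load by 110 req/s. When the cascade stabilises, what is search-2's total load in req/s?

Round 1 — worker-1 at 160 > 110. worker-1 crashes.
  worker-1 sheds 160 req/s to db-m, edge-1, search-2: 53 each (1 lost).
    db-m: 30+53 = 83 > 80
    edge-1: 10+53 = 63 ≤ 90
    search-2: 40+53 = 93 ≤ 120
Round 2 — db-m crashes.
  db-m sheds 83 req/s: no online neighbours, lost.
No further crashes.

93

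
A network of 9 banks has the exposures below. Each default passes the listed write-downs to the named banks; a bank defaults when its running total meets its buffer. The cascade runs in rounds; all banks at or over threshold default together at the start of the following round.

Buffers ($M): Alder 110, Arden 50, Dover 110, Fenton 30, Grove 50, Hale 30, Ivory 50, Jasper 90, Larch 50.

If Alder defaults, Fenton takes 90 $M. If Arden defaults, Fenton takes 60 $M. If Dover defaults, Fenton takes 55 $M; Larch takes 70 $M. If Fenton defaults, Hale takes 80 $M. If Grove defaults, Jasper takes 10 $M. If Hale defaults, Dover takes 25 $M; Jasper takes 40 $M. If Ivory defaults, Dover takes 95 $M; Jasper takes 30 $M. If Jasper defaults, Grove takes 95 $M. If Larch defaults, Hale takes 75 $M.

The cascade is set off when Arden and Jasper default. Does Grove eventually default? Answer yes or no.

yes

Round 1 — Arden, Jasper default (initial).
  Fenton: +60 → 60 ≥ 30
  Grove: +95 → 95 ≥ 50
Round 2 — Fenton, Grove default.
  Hale: +80 → 80 ≥ 30
Round 3 — Hale defaults.
  Dover: +25 → 25 < 110
No further defaults.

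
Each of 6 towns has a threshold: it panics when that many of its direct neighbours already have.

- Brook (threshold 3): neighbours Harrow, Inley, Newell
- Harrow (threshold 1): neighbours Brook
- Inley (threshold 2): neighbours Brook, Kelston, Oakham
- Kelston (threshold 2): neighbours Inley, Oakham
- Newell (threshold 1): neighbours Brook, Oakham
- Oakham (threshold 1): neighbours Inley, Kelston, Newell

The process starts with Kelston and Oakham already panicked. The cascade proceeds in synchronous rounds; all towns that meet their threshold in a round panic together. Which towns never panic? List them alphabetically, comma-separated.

Round 1 — Kelston, Oakham panic (initial).
Round 2 — checking thresholds:
  Inley: 2 of 3 neighbours ≥ 2, panics.
  Newell: 1 of 2 neighbours ≥ 1, panics.
Round 3 — no new panics; cascade stops.

Brook, Harrow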